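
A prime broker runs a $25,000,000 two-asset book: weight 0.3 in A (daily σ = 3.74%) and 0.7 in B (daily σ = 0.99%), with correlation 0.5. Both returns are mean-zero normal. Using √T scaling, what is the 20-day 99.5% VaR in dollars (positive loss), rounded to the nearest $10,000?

σ_p = √(0.3²·3.74² + 0.7²·0.99² + 2·0.5·0.3·0.7·3.74·0.99) = 1.586%.
σ_{20d} = 1.586% × √20 = 7.093%.
z(99.5%) = 2.576.
VaR = 2.576 × 7.093% = 18.272%; on $25,000,000 that is $4,568,000.

$4,570,000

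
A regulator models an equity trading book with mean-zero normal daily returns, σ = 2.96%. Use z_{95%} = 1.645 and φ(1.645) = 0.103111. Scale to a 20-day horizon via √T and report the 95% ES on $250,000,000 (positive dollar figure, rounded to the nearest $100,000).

$68,200,000

σ_{20d} = 2.96% × √20 = 13.238%.
ES multiplier = φ(z)/(1−α) = 0.103111/0.05 = 2.062.
ES = 13.238% × 2.062 = 27.297%; on $250,000,000: $68,242,500.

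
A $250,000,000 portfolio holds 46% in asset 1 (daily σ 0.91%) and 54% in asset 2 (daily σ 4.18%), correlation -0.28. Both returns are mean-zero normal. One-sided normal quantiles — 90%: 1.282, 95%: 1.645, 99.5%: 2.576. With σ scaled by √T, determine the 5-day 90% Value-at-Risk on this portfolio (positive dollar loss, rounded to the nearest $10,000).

$15,600,000

σ_p = √(0.46²·0.91² + 0.54²·4.18² + 2·-0.28·0.46·0.54·0.91·4.18) = 2.177%.
σ_{5d} = 2.177% × √5 = 4.868%.
VaR = 1.282 × 4.868% = 6.241%; on $250,000,000 that is $15,602,500.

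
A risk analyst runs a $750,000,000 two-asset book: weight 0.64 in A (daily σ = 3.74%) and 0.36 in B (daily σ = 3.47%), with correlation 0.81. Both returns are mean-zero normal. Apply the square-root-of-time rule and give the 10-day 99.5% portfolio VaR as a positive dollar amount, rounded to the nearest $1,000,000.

σ_p = √(0.64²·3.74² + 0.36²·3.47² + 2·0.81·0.64·0.36·3.74·3.47) = 3.483%.
σ_{10d} = 3.483% × √10 = 11.014%.
z(99.5%) = 2.576.
VaR = 2.576 × 11.014% = 28.372%; on $750,000,000 that is $212,790,000.

$213,000,000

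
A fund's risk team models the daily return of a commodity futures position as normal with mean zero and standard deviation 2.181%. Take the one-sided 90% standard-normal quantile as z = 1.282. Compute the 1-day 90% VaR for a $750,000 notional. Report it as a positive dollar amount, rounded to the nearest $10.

$20,970

VaR = z·σ = 1.282 × 2.181% = 2.796%.
On $750,000: 0.02796 × $750,000 = $20,970.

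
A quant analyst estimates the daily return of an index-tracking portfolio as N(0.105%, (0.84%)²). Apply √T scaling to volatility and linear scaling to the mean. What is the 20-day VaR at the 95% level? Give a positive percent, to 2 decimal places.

At 95%, z = 1.645.
σ_{20d} = 0.84% × √20 = 3.757%; μ_{20d} = 20 × 0.105% = 2.100%.
VaR = −(2.100%) + 1.645 × 3.757% = 4.080%.

4.08%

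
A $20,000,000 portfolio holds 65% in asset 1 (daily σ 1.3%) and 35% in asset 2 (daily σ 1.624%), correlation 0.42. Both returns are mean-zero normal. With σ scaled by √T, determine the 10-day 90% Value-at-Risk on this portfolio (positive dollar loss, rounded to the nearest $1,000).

σ_p = √(0.65²·1.3² + 0.35²·1.624² + 2·0.42·0.65·0.35·1.3·1.624) = 1.200%.
σ_{10d} = 1.200% × √10 = 3.795%.
z(90%) = 1.282.
VaR = 1.282 × 3.795% = 4.865%; on $20,000,000 that is $973,000.

$973,000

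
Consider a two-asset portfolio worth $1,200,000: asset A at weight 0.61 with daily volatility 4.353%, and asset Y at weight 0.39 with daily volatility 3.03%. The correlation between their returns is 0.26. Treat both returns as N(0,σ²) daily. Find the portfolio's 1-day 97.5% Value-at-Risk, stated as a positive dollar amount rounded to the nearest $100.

$74,700

σ_p² = 0.61²·4.353² + 0.39²·3.03² + 2·0.26·0.61·0.39·4.353·3.03 = 10.0789 (%²).
σ_p = √10.0789 = 3.175%.
At 97.5%, z = 1.960.
VaR = 1.960 × 3.175% = 6.223%; on $1,200,000 that is $74,676.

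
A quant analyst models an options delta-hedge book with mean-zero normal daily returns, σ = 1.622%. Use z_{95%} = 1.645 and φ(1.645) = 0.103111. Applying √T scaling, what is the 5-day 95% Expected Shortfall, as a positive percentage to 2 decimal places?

7.48%

σ_{5d} = 1.622% × √5 = 3.627%.
ES multiplier = φ(z)/(1−α) = 0.103111/0.05 = 2.062.
ES = 3.627% × 2.062 = 7.479%.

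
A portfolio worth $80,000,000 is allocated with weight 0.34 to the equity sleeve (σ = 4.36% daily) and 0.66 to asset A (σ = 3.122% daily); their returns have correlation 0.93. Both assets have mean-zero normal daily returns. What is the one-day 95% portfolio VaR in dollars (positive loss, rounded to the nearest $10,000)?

$4,580,000

σ_p² = 0.34²·4.36² + 0.66²·3.122² + 2·0.93·0.34·0.66·4.36·3.122 = 12.1247 (%²).
σ_p = √12.1247 = 3.482%.
At 95%, z = 1.645.
VaR = 1.645 × 3.482% = 5.728%; on $80,000,000 that is $4,582,400.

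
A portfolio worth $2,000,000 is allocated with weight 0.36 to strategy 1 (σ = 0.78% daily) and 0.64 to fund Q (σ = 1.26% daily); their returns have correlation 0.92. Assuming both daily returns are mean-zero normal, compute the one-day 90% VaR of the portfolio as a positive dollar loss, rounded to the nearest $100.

$27,400

σ_p² = 0.36²·0.78² + 0.64²·1.26² + 2·0.92·0.36·0.64·0.78·1.26 = 1.1458 (%²).
σ_p = √1.1458 = 1.070%.
At 90%, z = 1.282.
VaR = 1.282 × 1.070% = 1.372%; on $2,000,000 that is $27,440.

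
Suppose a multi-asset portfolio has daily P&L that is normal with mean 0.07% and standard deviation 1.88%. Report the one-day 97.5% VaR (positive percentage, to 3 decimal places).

3.615%

At 97.5% one-sided, z = 1.960.
VaR = −μ + z·σ = −(0.07%) + 1.960 × 1.88% = 3.615%.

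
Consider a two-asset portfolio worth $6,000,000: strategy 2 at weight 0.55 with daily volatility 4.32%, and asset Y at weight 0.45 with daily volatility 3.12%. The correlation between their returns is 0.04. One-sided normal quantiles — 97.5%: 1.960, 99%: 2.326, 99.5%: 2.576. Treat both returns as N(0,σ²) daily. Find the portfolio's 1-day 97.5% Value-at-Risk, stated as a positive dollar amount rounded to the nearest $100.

σ_p² = 0.55²·4.32² + 0.45²·3.12² + 2·0.04·0.55·0.45·4.32·3.12 = 7.8835 (%²).
σ_p = √7.8835 = 2.808%.
VaR = 1.960 × 2.808% = 5.504%; on $6,000,000 that is $330,240.

$330,200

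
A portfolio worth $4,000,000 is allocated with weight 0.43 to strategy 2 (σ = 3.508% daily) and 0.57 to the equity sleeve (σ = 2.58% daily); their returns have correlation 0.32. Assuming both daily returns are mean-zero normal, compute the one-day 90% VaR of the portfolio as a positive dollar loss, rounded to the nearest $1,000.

$124,000

σ_p² = 0.43²·3.508² + 0.57²·2.58² + 2·0.32·0.43·0.57·3.508·2.58 = 5.8578 (%²).
σ_p = √5.8578 = 2.420%.
At 90%, z = 1.282.
VaR = 1.282 × 2.420% = 3.102%; on $4,000,000 that is $124,080.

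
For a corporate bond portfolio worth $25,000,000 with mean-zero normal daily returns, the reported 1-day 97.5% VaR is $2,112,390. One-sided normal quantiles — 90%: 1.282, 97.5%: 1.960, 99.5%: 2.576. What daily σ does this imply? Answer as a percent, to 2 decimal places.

4.31%

VaR as a fraction: $2,112,390 / $25,000,000 = 8.450%.
σ = VaR / z = 8.450% / 1.960 = 4.311%.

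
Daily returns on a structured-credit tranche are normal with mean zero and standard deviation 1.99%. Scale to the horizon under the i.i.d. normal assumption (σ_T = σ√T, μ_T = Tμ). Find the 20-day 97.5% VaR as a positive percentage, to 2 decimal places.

17.44%

At 97.5%, z = 1.960.
σ_{20d} = 1.99% × √20 = 8.900%.
VaR = 1.960 × 8.900% = 17.444%.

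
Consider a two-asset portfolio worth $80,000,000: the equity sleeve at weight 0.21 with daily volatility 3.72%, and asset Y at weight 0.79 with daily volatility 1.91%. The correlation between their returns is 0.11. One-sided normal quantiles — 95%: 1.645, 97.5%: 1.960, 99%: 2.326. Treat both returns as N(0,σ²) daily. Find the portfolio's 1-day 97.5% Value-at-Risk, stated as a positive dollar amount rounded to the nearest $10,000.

$2,780,000

σ_p² = 0.21²·3.72² + 0.79²·1.91² + 2·0.11·0.21·0.79·3.72·1.91 = 3.1464 (%²).
σ_p = √3.1464 = 1.774%.
VaR = 1.960 × 1.774% = 3.477%; on $80,000,000 that is $2,781,600.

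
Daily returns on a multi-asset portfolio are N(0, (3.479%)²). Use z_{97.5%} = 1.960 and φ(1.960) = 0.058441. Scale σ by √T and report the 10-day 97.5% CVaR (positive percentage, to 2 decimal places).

σ_{10d} = 3.479% × √10 = 11.002%.
ES multiplier = φ(z)/(1−α) = 0.058441/0.025 = 2.338.
ES = 11.002% × 2.338 = 25.723%.

25.72%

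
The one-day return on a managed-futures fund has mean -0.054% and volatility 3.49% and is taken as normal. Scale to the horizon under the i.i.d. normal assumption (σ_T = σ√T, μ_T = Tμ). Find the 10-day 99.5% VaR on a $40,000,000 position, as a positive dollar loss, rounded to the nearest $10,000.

At 99.5%, z = 2.576.
σ_{10d} = 3.49% × √10 = 11.036%; μ_{10d} = 10 × -0.054% = -0.540%.
VaR = −(-0.540%) + 2.576 × 11.036% = 28.969%.
On $40,000,000: 0.28969 × $40,000,000 = $11,587,600.

$11,590,000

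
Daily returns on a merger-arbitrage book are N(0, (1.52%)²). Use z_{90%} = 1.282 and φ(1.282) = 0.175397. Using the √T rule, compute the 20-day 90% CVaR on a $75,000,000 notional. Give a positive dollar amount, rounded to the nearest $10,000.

σ_{20d} = 1.52% × √20 = 6.798%.
ES multiplier = φ(z)/(1−α) = 0.175397/0.1 = 1.754.
ES = 6.798% × 1.754 = 11.924%; on $75,000,000: $8,943,000.

$8,940,000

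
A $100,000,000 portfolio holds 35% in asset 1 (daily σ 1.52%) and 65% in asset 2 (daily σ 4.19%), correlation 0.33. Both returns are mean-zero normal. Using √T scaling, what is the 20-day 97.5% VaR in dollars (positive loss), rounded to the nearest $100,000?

σ_p = √(0.35²·1.52² + 0.65²·4.19² + 2·0.33·0.35·0.65·1.52·4.19) = 2.942%.
σ_{20d} = 2.942% × √20 = 13.157%.
z(97.5%) = 1.960.
VaR = 1.960 × 13.157% = 25.788%; on $100,000,000 that is $25,788,000.

$25,800,000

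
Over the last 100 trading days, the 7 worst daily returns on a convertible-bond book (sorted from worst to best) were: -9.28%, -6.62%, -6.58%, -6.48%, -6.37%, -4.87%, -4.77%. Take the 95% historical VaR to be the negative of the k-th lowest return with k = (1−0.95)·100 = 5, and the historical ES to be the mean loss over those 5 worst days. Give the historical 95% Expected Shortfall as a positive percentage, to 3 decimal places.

7.066%

The 5 worst returns sum to -35.33%.
ES = −(-35.33%) / 5 = 7.066%.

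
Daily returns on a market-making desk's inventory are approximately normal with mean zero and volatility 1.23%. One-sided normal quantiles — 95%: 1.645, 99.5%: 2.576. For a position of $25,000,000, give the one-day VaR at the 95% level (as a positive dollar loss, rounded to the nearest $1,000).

VaR = z·σ = 1.645 × 1.23% = 2.023%.
On $25,000,000: 0.02023 × $25,000,000 = $505,750.

$506,000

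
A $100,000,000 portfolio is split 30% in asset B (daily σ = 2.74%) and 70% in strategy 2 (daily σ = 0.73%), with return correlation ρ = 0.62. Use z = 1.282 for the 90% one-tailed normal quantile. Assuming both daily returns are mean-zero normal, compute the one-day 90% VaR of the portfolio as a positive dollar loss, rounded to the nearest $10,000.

σ_p² = 0.3²·2.74² + 0.7²·0.73² + 2·0.62·0.3·0.7·2.74·0.73 = 1.4577 (%²).
σ_p = √1.4577 = 1.207%.
VaR = 1.282 × 1.207% = 1.547%; on $100,000,000 that is $1,547,000.

$1,550,000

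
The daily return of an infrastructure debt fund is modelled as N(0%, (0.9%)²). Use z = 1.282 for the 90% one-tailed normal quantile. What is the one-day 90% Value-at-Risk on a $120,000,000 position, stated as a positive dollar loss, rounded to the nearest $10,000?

VaR = z·σ = 1.282 × 0.9% = 1.154%.
On $120,000,000: 0.01154 × $120,000,000 = $1,384,800.

$1,380,000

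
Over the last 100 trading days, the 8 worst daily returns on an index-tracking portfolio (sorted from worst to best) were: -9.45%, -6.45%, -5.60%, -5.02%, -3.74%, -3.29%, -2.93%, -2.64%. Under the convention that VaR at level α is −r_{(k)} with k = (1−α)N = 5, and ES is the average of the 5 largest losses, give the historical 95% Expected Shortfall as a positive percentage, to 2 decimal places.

6.05%

The 5 worst returns sum to -30.26%.
ES = −(-30.26%) / 5 = 6.052% ≈ 6.05%.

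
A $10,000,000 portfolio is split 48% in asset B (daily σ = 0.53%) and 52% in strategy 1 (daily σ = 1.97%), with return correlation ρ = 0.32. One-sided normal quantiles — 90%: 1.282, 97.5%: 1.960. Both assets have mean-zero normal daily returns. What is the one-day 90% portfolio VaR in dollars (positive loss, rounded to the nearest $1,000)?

σ_p² = 0.48²·0.53² + 0.52²·1.97² + 2·0.32·0.48·0.52·0.53·1.97 = 1.2809 (%²).
σ_p = √1.2809 = 1.132%.
VaR = 1.282 × 1.132% = 1.451%; on $10,000,000 that is $145,100.

$145,000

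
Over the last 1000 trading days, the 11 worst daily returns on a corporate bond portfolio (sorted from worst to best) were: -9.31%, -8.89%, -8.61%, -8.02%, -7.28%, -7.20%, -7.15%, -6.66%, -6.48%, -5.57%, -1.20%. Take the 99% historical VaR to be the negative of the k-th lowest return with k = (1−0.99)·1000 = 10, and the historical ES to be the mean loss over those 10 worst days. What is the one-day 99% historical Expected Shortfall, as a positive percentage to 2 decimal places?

The 10 worst returns sum to -75.17%.
ES = −(-75.17%) / 10 = 7.517% ≈ 7.52%.

7.52%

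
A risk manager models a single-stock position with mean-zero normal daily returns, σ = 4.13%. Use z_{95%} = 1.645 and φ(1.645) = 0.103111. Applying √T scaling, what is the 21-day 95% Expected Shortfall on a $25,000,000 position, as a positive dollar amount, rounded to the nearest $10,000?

σ_{21d} = 4.13% × √21 = 18.926%.
ES multiplier = φ(z)/(1−α) = 0.103111/0.05 = 2.062.
ES = 18.926% × 2.062 = 39.025%; on $25,000,000: $9,756,250.

$9,760,000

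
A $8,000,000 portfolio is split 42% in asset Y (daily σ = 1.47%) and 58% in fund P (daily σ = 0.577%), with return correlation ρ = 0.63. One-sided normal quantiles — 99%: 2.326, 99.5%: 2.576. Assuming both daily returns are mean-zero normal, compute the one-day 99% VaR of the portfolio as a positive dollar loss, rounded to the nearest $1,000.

σ_p² = 0.42²·1.47² + 0.58²·0.577² + 2·0.63·0.42·0.58·1.47·0.577 = 0.7535 (%²).
σ_p = √0.7535 = 0.868%.
VaR = 2.326 × 0.868% = 2.019%; on $8,000,000 that is $161,520.

$162,000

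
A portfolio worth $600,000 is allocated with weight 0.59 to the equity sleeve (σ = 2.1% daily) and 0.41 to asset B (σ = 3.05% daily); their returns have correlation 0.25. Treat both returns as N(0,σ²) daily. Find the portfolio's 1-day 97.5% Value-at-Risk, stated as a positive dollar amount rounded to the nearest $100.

$23,100

σ_p² = 0.59²·2.1² + 0.41²·3.05² + 2·0.25·0.59·0.41·2.1·3.05 = 3.8736 (%²).
σ_p = √3.8736 = 1.968%.
At 97.5%, z = 1.960.
VaR = 1.960 × 1.968% = 3.857%; on $600,000 that is $23,142.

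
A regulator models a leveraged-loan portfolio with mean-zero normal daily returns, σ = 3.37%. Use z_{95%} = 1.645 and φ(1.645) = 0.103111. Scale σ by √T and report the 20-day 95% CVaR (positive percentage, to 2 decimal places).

31.08%

σ_{20d} = 3.37% × √20 = 15.071%.
ES multiplier = φ(z)/(1−α) = 0.103111/0.05 = 2.062.
ES = 15.071% × 2.062 = 31.076%.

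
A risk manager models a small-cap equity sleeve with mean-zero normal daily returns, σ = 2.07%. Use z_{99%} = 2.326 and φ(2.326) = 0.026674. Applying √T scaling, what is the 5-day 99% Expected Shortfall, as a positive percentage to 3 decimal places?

12.346%

σ_{5d} = 2.07% × √5 = 4.629%.
ES multiplier = φ(z)/(1−α) = 0.026674/0.01 = 2.667.
ES = 4.629% × 2.667 = 12.346%.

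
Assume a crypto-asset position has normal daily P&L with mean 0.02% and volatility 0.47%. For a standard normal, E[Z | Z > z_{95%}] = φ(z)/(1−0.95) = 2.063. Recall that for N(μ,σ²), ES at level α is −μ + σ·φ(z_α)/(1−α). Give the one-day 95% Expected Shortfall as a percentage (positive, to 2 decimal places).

0.95%

ES = −(0.02%) + 0.47% × 2.063 = 0.950%.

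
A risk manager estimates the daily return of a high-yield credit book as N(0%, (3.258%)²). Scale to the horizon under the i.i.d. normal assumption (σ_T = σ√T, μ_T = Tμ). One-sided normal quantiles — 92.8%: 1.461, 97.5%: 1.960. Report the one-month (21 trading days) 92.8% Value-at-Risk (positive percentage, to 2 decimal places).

σ_{21d} = 3.258% × √21 = 14.930%.
VaR = 1.461 × 14.930% = 21.813%.

21.81%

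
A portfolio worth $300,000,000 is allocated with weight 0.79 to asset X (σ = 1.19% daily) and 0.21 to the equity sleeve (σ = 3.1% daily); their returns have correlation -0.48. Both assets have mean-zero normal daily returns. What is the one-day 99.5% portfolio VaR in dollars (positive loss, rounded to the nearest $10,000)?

$6,560,000

σ_p² = 0.79²·1.19² + 0.21²·3.1² + 2·-0.48·0.79·0.21·1.19·3.1 = 0.7201 (%²).
σ_p = √0.7201 = 0.849%.
At 99.5%, z = 2.576.
VaR = 2.576 × 0.849% = 2.187%; on $300,000,000 that is $6,561,000.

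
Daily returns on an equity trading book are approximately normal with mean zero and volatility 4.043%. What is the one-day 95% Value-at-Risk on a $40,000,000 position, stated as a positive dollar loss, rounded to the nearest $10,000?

At 95% one-sided, z = 1.645.
VaR = z·σ = 1.645 × 4.043% = 6.651%.
On $40,000,000: 0.06651 × $40,000,000 = $2,660,400.

$2,660,000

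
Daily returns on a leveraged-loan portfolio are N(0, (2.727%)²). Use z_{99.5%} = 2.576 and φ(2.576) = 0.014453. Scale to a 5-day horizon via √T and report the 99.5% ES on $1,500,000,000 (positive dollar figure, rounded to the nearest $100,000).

σ_{5d} = 2.727% × √5 = 6.098%.
ES multiplier = φ(z)/(1−α) = 0.014453/0.005 = 2.891.
ES = 6.098% × 2.891 = 17.629%; on $1,500,000,000: $264,435,000.

$264,400,000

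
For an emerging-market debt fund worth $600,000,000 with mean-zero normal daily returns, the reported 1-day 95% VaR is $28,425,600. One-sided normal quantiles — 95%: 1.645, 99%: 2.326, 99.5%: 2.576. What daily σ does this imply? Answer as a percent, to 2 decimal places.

VaR as a fraction: $28,425,600 / $600,000,000 = 4.738%.
σ = VaR / z = 4.738% / 1.645 = 2.880%.

2.88%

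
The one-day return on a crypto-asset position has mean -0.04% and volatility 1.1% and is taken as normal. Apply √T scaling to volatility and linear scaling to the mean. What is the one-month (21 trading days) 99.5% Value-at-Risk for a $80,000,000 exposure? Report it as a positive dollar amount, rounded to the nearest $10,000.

At 99.5%, z = 2.576.
σ_{21d} = 1.1% × √21 = 5.041%; μ_{21d} = 21 × -0.04% = -0.840%.
VaR = −(-0.840%) + 2.576 × 5.041% = 13.826%.
On $80,000,000: 0.13826 × $80,000,000 = $11,060,800.

$11,060,000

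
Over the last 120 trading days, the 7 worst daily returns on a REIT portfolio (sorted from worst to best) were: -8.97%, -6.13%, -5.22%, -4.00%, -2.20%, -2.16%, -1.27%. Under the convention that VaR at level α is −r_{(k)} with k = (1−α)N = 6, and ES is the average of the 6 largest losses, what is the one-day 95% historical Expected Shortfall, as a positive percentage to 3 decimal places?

The 6 worst returns sum to -28.68%.
ES = −(-28.68%) / 6 = 4.78% ≈ 4.780%.

4.780%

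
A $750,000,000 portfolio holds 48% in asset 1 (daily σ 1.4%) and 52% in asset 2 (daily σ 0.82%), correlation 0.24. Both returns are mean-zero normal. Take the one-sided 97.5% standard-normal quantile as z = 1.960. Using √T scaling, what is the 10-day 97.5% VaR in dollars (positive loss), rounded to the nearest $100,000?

$40,800,000

σ_p = √(0.48²·1.4² + 0.52²·0.82² + 2·0.24·0.48·0.52·1.4·0.82) = 0.878%.
σ_{10d} = 0.878% × √10 = 2.776%.
VaR = 1.960 × 2.776% = 5.441%; on $750,000,000 that is $40,807,500.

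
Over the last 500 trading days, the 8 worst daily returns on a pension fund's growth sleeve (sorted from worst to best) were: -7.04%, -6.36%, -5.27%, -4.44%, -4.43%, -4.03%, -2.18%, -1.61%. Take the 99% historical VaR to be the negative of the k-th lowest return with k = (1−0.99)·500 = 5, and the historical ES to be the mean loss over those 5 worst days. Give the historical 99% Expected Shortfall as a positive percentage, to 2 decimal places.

The 5 worst returns sum to -27.54%.
ES = −(-27.54%) / 5 = 5.508% ≈ 5.51%.

5.51%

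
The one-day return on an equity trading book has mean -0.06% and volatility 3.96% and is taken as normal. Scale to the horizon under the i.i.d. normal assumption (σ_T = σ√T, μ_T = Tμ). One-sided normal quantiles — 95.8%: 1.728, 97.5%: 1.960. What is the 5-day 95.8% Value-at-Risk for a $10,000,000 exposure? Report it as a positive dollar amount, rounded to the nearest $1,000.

σ_{5d} = 3.96% × √5 = 8.855%; μ_{5d} = 5 × -0.06% = -0.300%.
VaR = −(-0.300%) + 1.728 × 8.855% = 15.601%.
On $10,000,000: 0.15601 × $10,000,000 = $1,560,100.

$1,560,000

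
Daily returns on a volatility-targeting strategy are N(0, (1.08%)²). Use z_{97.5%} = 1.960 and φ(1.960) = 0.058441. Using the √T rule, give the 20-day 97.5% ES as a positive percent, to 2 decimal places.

11.29%

σ_{20d} = 1.08% × √20 = 4.830%.
ES multiplier = φ(z)/(1−α) = 0.058441/0.025 = 2.338.
ES = 4.830% × 2.338 = 11.293%.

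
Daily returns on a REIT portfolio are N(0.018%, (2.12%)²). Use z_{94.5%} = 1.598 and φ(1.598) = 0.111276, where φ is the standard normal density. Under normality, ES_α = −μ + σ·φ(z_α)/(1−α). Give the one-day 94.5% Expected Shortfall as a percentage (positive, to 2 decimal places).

4.27%

Tail multiplier: φ(z)/(1−α) = 0.111276 / 0.055 = 2.023.
ES = −(0.018%) + 2.12% × 2.023 = 4.271%.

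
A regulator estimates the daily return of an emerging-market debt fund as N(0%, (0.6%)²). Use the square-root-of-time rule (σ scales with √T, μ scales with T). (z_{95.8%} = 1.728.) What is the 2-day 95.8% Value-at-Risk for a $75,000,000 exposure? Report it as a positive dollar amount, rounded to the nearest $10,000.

$1,100,000

σ_{2d} = 0.6% × √2 = 0.849%.
VaR = 1.728 × 0.849% = 1.467%.
On $75,000,000: 0.01467 × $75,000,000 = $1,100,250.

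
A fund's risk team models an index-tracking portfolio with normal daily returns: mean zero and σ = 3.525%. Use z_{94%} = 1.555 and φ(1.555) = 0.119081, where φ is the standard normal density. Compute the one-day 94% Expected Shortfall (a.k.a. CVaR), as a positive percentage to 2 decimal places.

7.00%

Tail multiplier: φ(z)/(1−α) = 0.119081 / 0.06 = 1.985.
ES = 3.525% × 1.985 = 6.997%.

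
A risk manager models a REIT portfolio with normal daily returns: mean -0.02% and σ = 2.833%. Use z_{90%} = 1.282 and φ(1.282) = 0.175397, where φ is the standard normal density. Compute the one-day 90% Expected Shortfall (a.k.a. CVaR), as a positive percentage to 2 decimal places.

Tail multiplier: φ(z)/(1−α) = 0.175397 / 0.1 = 1.754.
ES = −(-0.02%) + 2.833% × 1.754 = 4.989%.

4.99%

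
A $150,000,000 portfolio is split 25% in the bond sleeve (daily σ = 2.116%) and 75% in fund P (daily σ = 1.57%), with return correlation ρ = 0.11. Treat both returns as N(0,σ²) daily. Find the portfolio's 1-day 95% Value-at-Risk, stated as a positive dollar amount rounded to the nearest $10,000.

$3,310,000

σ_p² = 0.25²·2.116² + 0.75²·1.57² + 2·0.11·0.25·0.75·2.116·1.57 = 1.8034 (%²).
σ_p = √1.8034 = 1.343%.
At 95%, z = 1.645.
VaR = 1.645 × 1.343% = 2.209%; on $150,000,000 that is $3,313,500.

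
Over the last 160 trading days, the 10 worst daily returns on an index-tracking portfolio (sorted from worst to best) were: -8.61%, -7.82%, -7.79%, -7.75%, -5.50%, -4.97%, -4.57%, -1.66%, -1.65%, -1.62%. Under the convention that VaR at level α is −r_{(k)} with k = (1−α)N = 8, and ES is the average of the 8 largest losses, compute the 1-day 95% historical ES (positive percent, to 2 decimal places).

6.08%

The 8 worst returns sum to -48.67%.
ES = −(-48.67%) / 8 = 6.08375% ≈ 6.08%.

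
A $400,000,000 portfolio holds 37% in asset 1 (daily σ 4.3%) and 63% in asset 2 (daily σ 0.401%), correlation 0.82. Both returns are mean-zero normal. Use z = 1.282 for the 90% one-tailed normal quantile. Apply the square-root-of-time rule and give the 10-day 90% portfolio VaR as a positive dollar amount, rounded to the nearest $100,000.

σ_p = √(0.37²·4.3² + 0.63²·0.401² + 2·0.82·0.37·0.63·4.3·0.401) = 1.804%.
σ_{10d} = 1.804% × √10 = 5.705%.
VaR = 1.282 × 5.705% = 7.314%; on $400,000,000 that is $29,256,000.

$29,300,000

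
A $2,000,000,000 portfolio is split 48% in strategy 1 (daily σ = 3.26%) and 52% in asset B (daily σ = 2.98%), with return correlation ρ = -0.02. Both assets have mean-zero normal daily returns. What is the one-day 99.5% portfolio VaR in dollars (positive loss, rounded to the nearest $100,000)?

$112,300,000

σ_p² = 0.48²·3.26² + 0.52²·2.98² + 2·-0.02·0.48·0.52·3.26·2.98 = 4.7529 (%²).
σ_p = √4.7529 = 2.180%.
At 99.5%, z = 2.576.
VaR = 2.576 × 2.180% = 5.616%; on $2,000,000,000 that is $112,320,000.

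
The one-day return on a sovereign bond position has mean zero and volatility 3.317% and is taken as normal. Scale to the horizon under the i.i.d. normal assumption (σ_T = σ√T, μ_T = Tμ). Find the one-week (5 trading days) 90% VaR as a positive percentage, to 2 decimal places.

At 90%, z = 1.282.
σ_{5d} = 3.317% × √5 = 7.417%.
VaR = 1.282 × 7.417% = 9.509%.

9.51%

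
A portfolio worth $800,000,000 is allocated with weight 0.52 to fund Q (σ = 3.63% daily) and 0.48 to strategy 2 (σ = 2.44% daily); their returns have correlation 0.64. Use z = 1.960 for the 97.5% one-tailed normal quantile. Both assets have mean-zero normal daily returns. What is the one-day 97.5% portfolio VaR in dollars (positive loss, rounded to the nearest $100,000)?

σ_p² = 0.52²·3.63² + 0.48²·2.44² + 2·0.64·0.52·0.48·3.63·2.44 = 7.7645 (%²).
σ_p = √7.7645 = 2.786%.
VaR = 1.960 × 2.786% = 5.461%; on $800,000,000 that is $43,688,000.

$43,700,000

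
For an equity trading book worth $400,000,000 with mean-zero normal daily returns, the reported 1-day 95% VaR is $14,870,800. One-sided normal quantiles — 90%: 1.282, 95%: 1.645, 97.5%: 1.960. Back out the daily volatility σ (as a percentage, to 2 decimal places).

VaR as a fraction: $14,870,800 / $400,000,000 = 3.718%.
σ = VaR / z = 3.718% / 1.645 = 2.260%.

2.26%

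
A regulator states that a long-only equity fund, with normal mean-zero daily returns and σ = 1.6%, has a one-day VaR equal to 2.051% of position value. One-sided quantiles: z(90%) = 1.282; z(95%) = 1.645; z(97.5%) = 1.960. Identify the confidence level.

90%

Implied z = VaR/σ = 2.051 / 1.6 = 1.282.
This matches z(90%) = 1.282.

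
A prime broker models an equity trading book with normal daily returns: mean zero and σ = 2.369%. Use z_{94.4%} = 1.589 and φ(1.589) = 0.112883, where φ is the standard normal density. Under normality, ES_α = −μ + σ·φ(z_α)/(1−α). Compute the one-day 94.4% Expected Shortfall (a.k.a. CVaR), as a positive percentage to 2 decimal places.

4.78%

Tail multiplier: φ(z)/(1−α) = 0.112883 / 0.056 = 2.016.
ES = 2.369% × 2.016 = 4.776%.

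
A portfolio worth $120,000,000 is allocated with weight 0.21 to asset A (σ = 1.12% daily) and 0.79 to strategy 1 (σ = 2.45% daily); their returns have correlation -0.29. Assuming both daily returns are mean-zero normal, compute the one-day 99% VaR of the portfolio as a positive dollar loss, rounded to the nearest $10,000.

σ_p² = 0.21²·1.12² + 0.79²·2.45² + 2·-0.29·0.21·0.79·1.12·2.45 = 3.5374 (%²).
σ_p = √3.5374 = 1.881%.
At 99%, z = 2.326.
VaR = 2.326 × 1.881% = 4.375%; on $120,000,000 that is $5,250,000.

$5,250,000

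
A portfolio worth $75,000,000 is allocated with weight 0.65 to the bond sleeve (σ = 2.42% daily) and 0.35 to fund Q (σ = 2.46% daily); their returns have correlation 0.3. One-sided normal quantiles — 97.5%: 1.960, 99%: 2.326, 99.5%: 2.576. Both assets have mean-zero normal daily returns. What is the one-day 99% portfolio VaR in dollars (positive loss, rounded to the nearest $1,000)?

σ_p² = 0.65²·2.42² + 0.35²·2.46² + 2·0.3·0.65·0.35·2.42·2.46 = 4.0283 (%²).
σ_p = √4.0283 = 2.007%.
VaR = 2.326 × 2.007% = 4.668%; on $75,000,000 that is $3,501,000.

$3,501,000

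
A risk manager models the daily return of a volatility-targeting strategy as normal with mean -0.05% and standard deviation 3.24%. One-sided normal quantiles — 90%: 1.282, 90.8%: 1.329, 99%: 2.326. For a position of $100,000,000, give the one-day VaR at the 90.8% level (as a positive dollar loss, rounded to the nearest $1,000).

VaR = −μ + z·σ = −(-0.05%) + 1.329 × 3.24% = 4.356%.
On $100,000,000: 0.04356 × $100,000,000 = $4,356,000.

$4,356,000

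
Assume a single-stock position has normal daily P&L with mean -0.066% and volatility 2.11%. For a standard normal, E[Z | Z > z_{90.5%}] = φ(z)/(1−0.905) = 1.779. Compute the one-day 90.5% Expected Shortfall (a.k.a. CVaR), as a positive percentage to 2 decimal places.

ES = −(-0.066%) + 2.11% × 1.779 = 3.820%.

3.82%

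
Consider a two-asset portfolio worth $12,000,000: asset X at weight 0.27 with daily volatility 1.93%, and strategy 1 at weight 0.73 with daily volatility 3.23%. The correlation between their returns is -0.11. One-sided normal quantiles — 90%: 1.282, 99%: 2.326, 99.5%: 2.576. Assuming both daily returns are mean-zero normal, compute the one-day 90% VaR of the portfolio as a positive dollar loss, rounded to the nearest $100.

σ_p² = 0.27²·1.93² + 0.73²·3.23² + 2·-0.11·0.27·0.73·1.93·3.23 = 5.5609 (%²).
σ_p = √5.5609 = 2.358%.
VaR = 1.282 × 2.358% = 3.023%; on $12,000,000 that is $362,760.

$362,800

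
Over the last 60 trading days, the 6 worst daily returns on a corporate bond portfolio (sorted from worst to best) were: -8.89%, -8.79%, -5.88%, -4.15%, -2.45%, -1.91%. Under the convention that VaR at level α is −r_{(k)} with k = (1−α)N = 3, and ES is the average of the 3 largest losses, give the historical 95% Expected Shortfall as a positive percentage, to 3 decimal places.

7.853%

The 3 worst returns sum to -23.56%.
ES = −(-23.56%) / 3 = 7.8533…% ≈ 7.853%.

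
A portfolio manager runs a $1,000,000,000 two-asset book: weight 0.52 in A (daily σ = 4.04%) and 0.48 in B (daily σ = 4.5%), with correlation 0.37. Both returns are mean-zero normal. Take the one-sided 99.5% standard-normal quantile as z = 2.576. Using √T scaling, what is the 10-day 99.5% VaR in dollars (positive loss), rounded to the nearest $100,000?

$287,300,000

σ_p = √(0.52²·4.04² + 0.48²·4.5² + 2·0.37·0.52·0.48·4.04·4.5) = 3.527%.
σ_{10d} = 3.527% × √10 = 11.153%.
VaR = 2.576 × 11.153% = 28.730%; on $1,000,000,000 that is $287,300,000.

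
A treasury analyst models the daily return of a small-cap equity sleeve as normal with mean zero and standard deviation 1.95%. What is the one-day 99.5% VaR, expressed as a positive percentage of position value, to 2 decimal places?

5.02%

At 99.5% one-sided, z = 2.576.
VaR = z·σ = 2.576 × 1.95% = 5.023%.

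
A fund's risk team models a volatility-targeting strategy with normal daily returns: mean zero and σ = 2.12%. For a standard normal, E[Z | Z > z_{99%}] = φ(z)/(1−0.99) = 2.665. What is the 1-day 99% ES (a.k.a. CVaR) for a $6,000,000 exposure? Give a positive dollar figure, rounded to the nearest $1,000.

ES = 2.12% × 2.665 = 5.650%.
On $6,000,000: 0.05650 × $6,000,000 = $339,000.

$339,000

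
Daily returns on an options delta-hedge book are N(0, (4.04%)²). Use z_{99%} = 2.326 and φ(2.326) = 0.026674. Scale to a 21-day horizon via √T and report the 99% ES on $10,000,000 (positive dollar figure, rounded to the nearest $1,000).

$4,938,000

σ_{21d} = 4.04% × √21 = 18.514%.
ES multiplier = φ(z)/(1−α) = 0.026674/0.01 = 2.667.
ES = 18.514% × 2.667 = 49.377%; on $10,000,000: $4,937,700.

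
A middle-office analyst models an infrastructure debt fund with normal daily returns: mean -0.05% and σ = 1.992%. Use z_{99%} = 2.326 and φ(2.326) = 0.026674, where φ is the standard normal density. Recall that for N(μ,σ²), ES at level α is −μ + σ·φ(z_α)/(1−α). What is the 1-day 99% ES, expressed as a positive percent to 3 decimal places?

5.363%

Tail multiplier: φ(z)/(1−α) = 0.026674 / 0.01 = 2.667.
ES = −(-0.05%) + 1.992% × 2.667 = 5.363%.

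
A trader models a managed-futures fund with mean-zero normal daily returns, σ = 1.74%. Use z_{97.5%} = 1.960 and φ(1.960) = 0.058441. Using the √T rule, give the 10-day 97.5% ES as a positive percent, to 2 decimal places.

12.86%

σ_{10d} = 1.74% × √10 = 5.502%.
ES multiplier = φ(z)/(1−α) = 0.058441/0.025 = 2.338.
ES = 5.502% × 2.338 = 12.864%.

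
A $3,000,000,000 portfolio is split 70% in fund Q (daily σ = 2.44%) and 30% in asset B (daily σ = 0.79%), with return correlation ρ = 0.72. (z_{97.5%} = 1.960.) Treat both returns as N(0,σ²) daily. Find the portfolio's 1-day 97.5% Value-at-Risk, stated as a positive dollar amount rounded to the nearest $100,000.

σ_p² = 0.7²·2.44² + 0.3²·0.79² + 2·0.72·0.7·0.3·2.44·0.79 = 3.5563 (%²).
σ_p = √3.5563 = 1.886%.
VaR = 1.960 × 1.886% = 3.697%; on $3,000,000,000 that is $110,910,000.

$110,900,000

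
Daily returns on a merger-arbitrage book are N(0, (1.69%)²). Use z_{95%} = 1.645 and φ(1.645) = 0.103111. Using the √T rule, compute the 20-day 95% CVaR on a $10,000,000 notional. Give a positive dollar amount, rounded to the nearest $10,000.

$1,560,000

σ_{20d} = 1.69% × √20 = 7.558%.
ES multiplier = φ(z)/(1−α) = 0.103111/0.05 = 2.062.
ES = 7.558% × 2.062 = 15.585%; on $10,000,000: $1,558,500.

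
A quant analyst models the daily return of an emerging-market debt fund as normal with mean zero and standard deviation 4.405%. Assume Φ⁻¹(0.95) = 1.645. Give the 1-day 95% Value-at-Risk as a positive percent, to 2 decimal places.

VaR = z·σ = 1.645 × 4.405% = 7.246%.

7.25%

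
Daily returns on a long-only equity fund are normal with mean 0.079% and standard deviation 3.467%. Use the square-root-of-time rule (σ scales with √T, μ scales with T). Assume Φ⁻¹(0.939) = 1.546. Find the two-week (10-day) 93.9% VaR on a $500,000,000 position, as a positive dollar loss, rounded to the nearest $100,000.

σ_{10d} = 3.467% × √10 = 10.964%; μ_{10d} = 10 × 0.079% = 0.790%.
VaR = −(0.790%) + 1.546 × 10.964% = 16.160%.
On $500,000,000: 0.16160 × $500,000,000 = $80,800,000.

$80,800,000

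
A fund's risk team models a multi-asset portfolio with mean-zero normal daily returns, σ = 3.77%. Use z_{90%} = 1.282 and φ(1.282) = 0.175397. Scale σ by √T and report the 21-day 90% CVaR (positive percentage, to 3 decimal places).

30.302%

σ_{21d} = 3.77% × √21 = 17.276%.
ES multiplier = φ(z)/(1−α) = 0.175397/0.1 = 1.754.
ES = 17.276% × 1.754 = 30.302%.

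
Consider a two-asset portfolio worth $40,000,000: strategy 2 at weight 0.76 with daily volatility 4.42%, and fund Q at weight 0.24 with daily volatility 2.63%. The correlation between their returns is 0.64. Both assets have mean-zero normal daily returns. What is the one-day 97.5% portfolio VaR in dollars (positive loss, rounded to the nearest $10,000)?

$2,970,000

σ_p² = 0.76²·4.42² + 0.24²·2.63² + 2·0.64·0.76·0.24·4.42·2.63 = 14.3967 (%²).
σ_p = √14.3967 = 3.794%.
At 97.5%, z = 1.960.
VaR = 1.960 × 3.794% = 7.436%; on $40,000,000 that is $2,974,400.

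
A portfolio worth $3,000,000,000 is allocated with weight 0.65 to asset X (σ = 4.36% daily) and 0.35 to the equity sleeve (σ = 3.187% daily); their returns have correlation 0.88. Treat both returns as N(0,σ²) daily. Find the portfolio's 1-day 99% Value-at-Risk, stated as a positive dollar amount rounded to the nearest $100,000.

$268,800,000

σ_p² = 0.65²·4.36² + 0.35²·3.187² + 2·0.88·0.65·0.35·4.36·3.187 = 14.8395 (%²).
σ_p = √14.8395 = 3.852%.
At 99%, z = 2.326.
VaR = 2.326 × 3.852% = 8.960%; on $3,000,000,000 that is $268,800,000.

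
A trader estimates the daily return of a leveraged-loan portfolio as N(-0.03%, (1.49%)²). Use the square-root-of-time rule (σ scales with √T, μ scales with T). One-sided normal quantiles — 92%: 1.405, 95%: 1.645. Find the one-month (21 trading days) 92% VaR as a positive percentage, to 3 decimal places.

10.223%

σ_{21d} = 1.49% × √21 = 6.828%; μ_{21d} = 21 × -0.03% = -0.630%.
VaR = −(-0.630%) + 1.405 × 6.828% = 10.223%.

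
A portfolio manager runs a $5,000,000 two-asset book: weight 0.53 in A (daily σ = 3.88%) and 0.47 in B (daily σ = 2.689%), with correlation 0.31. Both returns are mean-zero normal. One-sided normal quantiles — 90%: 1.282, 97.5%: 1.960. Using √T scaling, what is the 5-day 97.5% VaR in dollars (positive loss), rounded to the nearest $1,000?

σ_p = √(0.53²·3.88² + 0.47²·2.689² + 2·0.31·0.53·0.47·3.88·2.689) = 2.727%.
σ_{5d} = 2.727% × √5 = 6.098%.
VaR = 1.960 × 6.098% = 11.952%; on $5,000,000 that is $597,600.

$598,000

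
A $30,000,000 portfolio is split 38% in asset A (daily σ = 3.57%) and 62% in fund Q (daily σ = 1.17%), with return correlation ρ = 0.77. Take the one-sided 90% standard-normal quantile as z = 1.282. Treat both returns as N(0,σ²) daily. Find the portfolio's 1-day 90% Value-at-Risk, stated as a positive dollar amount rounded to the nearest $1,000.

σ_p² = 0.38²·3.57² + 0.62²·1.17² + 2·0.77·0.38·0.62·3.57·1.17 = 3.8820 (%²).
σ_p = √3.8820 = 1.970%.
VaR = 1.282 × 1.970% = 2.526%; on $30,000,000 that is $757,800.

$758,000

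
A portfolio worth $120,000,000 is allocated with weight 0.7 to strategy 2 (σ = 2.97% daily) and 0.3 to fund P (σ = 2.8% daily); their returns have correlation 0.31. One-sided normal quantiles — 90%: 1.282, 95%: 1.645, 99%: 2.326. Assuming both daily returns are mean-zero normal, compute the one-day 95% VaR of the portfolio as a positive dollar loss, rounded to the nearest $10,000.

$4,880,000

σ_p² = 0.7²·2.97² + 0.3²·2.8² + 2·0.31·0.7·0.3·2.97·2.8 = 6.1106 (%²).
σ_p = √6.1106 = 2.472%.
VaR = 1.645 × 2.472% = 4.066%; on $120,000,000 that is $4,879,200.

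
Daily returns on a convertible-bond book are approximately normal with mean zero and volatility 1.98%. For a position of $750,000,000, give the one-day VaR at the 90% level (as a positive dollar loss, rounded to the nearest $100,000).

At 90% one-sided, z = 1.282.
VaR = z·σ = 1.282 × 1.98% = 2.538%.
On $750,000,000: 0.02538 × $750,000,000 = $19,035,000.

$19,000,000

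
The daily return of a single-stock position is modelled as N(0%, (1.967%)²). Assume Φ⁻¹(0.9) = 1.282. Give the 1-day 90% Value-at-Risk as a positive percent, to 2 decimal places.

VaR = z·σ = 1.282 × 1.967% = 2.522%.

2.52%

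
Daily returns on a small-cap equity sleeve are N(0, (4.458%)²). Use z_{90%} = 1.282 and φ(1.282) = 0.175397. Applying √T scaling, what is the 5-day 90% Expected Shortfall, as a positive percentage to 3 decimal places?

σ_{5d} = 4.458% × √5 = 9.968%.
ES multiplier = φ(z)/(1−α) = 0.175397/0.1 = 1.754.
ES = 9.968% × 1.754 = 17.484%.

17.484%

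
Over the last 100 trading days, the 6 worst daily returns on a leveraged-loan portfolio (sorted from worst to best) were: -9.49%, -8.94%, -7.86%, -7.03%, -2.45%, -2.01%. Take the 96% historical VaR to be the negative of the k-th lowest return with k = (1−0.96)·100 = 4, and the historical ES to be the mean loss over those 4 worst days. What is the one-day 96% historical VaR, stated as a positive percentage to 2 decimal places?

k = 4; the 4th lowest return is -7.03%, so VaR = 7.03%.

7.03%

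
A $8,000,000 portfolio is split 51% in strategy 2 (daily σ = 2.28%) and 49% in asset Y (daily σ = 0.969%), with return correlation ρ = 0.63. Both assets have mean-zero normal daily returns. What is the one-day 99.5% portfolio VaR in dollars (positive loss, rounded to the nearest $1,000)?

$311,000

σ_p² = 0.51²·2.28² + 0.49²·0.969² + 2·0.63·0.51·0.49·2.28·0.969 = 2.2732 (%²).
σ_p = √2.2732 = 1.508%.
At 99.5%, z = 2.576.
VaR = 2.576 × 1.508% = 3.885%; on $8,000,000 that is $310,800.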